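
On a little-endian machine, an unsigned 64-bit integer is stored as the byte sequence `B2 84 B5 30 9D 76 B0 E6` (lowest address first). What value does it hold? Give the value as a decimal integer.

16622916642123646130

Little-endian: lowest address holds the least-significant byte.
Reassemble most-significant byte first: E6 B0 76 9D 30 B5 84 B2 → 0xE6B0769D30B584B2.
0xE6B0769D30B584B2 = 16622916642123646130.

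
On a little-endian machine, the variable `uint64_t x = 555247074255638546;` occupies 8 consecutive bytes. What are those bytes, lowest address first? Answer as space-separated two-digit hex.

12 10 95 AF 45 A2 B4 07

555247074255638546 in hexadecimal, padded to 64 bits, is 0x07B4A245AF951012.
Split into bytes (most-significant first): 07 B4 A2 45 AF 95 10 12.
Little-endian: lowest address holds the least-significant byte.
So at ascending addresses the bytes are 12 10 95 AF 45 A2 B4 07.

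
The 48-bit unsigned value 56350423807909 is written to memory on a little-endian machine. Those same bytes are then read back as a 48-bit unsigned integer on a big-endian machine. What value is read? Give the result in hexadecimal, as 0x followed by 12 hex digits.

56350423807909 in 48-bit hexadecimal is 0x33401AFE77A5.
Stored little-endian, the bytes at ascending addresses are A5 77 FE 1A 40 33.
Read back as big-endian, the last byte is least significant, giving 0xA577FE1A4033.

0xA577FE1A4033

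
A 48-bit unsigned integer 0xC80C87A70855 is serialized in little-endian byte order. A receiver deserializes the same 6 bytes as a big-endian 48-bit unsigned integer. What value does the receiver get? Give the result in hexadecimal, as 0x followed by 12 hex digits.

Stored little-endian, the bytes at ascending addresses are 55 08 A7 87 0C C8.
Read back as big-endian, the last byte is least significant, giving 0x5508A7870CC8.

0x5508A7870CC8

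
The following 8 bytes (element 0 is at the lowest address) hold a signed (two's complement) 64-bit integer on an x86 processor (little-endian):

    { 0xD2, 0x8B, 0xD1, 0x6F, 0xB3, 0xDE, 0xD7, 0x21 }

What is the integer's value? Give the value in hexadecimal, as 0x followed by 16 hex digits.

In little-endian order the low byte comes first in memory.
Reassemble most-significant byte first: 21 D7 DE B3 6F D1 8B D2 → 0x21D7DEB36FD18BD2.

0x21D7DEB36FD18BD2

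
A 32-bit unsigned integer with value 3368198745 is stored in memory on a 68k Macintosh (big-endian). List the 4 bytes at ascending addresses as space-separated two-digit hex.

C8 C2 A2 59

3368198745 in hexadecimal, padded to 32 bits, is 0xC8C2A259.
Split into bytes (most-significant first): C8 C2 A2 59.
Big-endian: lowest address holds the most-significant byte.
So the memory order matches the most-significant-first order: C8 C2 A2 59.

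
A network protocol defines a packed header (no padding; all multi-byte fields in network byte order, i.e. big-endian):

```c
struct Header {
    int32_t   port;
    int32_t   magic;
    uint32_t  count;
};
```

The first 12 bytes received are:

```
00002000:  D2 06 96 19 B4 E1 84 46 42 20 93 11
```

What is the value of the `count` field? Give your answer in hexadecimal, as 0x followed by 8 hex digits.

0x42209311

`count` follows `port` (4 B), `magic` (4 B), so it starts at offset 4 + 4 = 8 and occupies 4 bytes.
Bytes at offsets 8..11: 42 20 93 11.
Big-endian: lowest address holds the most-significant byte.
The bytes are already most-significant first: 0x42209311.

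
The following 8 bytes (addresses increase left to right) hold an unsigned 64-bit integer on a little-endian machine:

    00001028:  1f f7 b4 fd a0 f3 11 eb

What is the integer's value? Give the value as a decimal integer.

Little-endian: lowest address holds the least-significant byte.
Reassemble most-significant byte first: EB 11 F3 A0 FD B4 F7 1F → 0xEB11F3A0FDB4F71F.
0xEB11F3A0FDB4F71F = 16938587546293958431.

16938587546293958431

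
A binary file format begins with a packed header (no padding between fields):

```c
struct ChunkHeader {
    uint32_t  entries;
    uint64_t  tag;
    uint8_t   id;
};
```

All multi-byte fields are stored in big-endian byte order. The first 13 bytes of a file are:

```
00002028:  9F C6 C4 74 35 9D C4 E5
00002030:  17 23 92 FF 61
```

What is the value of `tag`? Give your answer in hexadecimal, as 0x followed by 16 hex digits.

0x359DC4E5172392FF

`tag` follows `entries` (4 bytes), so it starts at byte offset 4 and occupies 8 bytes.
Bytes at offsets 4..11: 35 9D C4 E5 17 23 92 FF.
Big-endian stores the most-significant byte at the lowest address.
The bytes are already most-significant first: 0x359DC4E5172392FF.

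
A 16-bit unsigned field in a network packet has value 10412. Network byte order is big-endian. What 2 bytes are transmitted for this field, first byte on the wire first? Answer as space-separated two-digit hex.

28 AC

10412 in hexadecimal, padded to 16 bits, is 0x28AC.
Split into bytes (most-significant first): 28 AC.
Big-endian: lowest address holds the most-significant byte.
So the memory order matches the most-significant-first order: 28 AC.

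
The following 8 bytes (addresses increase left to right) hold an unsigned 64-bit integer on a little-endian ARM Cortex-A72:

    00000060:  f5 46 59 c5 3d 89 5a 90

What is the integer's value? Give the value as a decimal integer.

10401777187762554613

Little-endian: lowest address holds the least-significant byte.
Reassemble most-significant byte first: 90 5A 89 3D C5 59 46 F5 → 0x905A893DC55946F5.
0x905A893DC55946F5 = 10401777187762554613.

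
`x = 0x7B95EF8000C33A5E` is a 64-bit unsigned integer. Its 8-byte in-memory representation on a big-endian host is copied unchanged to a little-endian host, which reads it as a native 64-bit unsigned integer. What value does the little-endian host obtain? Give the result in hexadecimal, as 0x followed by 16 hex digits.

0x5E3AC30080EF957B

Stored big-endian, the bytes at ascending addresses are 7B 95 EF 80 00 C3 3A 5E.
Read back as little-endian, the first byte is least significant, giving 0x5E3AC30080EF957B.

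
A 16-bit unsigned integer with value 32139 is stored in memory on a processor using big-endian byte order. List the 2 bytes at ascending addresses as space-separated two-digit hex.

32139 in hexadecimal, padded to 16 bits, is 0x7D8B.
Split into bytes (most-significant first): 7D 8B.
Big-endian stores the most-significant byte at the lowest address.
So the memory order matches the most-significant-first order: 7D 8B.

7D 8B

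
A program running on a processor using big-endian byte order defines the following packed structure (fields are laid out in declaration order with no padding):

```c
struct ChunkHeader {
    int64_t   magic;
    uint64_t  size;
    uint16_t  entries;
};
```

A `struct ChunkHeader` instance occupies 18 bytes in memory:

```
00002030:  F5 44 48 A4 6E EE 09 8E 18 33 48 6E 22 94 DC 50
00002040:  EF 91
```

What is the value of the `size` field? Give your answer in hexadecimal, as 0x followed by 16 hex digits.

`size` follows `magic` (8 bytes), so it starts at byte offset 8 and occupies 8 bytes.
Bytes at offsets 8..15: 18 33 48 6E 22 94 DC 50.
In big-endian order the high byte comes first in memory.
The bytes are already most-significant first: 0x1833486E2294DC50.

0x1833486E2294DC50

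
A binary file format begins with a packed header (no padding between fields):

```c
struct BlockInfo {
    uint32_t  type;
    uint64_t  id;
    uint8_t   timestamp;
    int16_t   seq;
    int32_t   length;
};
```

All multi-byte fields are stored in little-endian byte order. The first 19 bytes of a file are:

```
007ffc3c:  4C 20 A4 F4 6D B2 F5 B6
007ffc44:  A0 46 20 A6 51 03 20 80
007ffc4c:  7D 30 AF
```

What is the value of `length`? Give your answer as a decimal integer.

-1355776640

`length` follows `type` (4 B), `id` (8 B), `timestamp` (1 B), `seq` (2 B), so it starts at offset 4 + 8 + 1 + 2 = 15 and occupies 4 bytes.
Bytes at offsets 15..18: 80 7D 30 AF.
Little-endian: lowest address holds the least-significant byte.
Reassemble most-significant byte first: AF 30 7D 80 → 0xAF307D80.
Top bit is set, so as a signed 32-bit value this is 0xAF307D80 − 2^32 = -1355776640.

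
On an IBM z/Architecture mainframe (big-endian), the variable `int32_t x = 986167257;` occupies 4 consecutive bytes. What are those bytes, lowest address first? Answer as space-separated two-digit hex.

3A C7 B7 D9

986167257 in hexadecimal, padded to 32 bits, is 0x3AC7B7D9.
Split into bytes (most-significant first): 3A C7 B7 D9.
Big-endian: lowest address holds the most-significant byte.
So the memory order matches the most-significant-first order: 3A C7 B7 D9.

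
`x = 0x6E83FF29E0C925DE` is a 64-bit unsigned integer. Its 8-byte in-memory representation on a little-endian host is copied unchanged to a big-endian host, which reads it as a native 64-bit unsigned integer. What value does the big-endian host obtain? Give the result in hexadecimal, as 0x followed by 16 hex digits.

0xDE25C9E029FF836E

Stored little-endian, the bytes at ascending addresses are DE 25 C9 E0 29 FF 83 6E.
Read back as big-endian, the last byte is least significant, giving 0xDE25C9E029FF836E.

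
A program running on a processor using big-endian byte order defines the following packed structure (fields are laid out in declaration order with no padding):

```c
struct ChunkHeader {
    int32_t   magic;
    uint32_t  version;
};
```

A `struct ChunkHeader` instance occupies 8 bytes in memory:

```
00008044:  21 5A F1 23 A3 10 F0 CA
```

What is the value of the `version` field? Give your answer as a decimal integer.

2735796426

`version` follows `magic` (4 bytes), so it starts at byte offset 4 and occupies 4 bytes.
Bytes at offsets 4..7: A3 10 F0 CA.
In big-endian order the high byte comes first in memory.
The bytes are already most-significant first: 0xA310F0CA.
0xA310F0CA = 2735796426.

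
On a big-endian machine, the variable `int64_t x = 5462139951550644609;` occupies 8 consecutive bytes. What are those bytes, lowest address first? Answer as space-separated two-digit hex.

4B CD 6B 58 A5 A5 41 81

5462139951550644609 in hexadecimal, padded to 64 bits, is 0x4BCD6B58A5A54181.
Split into bytes (most-significant first): 4B CD 6B 58 A5 A5 41 81.
Big-endian stores the most-significant byte at the lowest address.
So the memory order matches the most-significant-first order: 4B CD 6B 58 A5 A5 41 81.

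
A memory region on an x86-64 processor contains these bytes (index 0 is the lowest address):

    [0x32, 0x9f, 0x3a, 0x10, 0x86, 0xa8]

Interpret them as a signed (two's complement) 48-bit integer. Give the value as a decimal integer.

In little-endian order the low byte comes first in memory.
Reassemble most-significant byte first: A8 86 10 3A 9F 32 → 0xA886103A9F32.
Top bit is set, so as a signed 48-bit value this is 0xA886103A9F32 − 2^48 = -96181225349326.

-96181225349326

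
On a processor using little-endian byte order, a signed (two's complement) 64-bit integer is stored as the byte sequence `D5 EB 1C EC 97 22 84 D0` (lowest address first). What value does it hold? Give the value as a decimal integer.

In little-endian order the low byte comes first in memory.
Reassemble most-significant byte first: D0 84 22 97 EC 1C EB D5 → 0xD0842297EC1CEBD5.
Top bit is set, so as a signed 64-bit value this is 0xD0842297EC1CEBD5 − 2^64 = -3421571780998009899.

-3421571780998009899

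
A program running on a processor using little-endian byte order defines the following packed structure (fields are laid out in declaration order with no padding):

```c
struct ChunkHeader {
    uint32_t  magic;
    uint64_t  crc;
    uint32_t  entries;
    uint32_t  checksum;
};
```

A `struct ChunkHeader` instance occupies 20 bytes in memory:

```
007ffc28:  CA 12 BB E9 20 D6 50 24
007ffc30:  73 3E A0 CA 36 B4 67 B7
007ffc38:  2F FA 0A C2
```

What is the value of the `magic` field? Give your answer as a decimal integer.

`magic` is the first field, at byte offset 0, occupying 4 bytes.
Bytes at offsets 0..3: CA 12 BB E9.
In little-endian order the low byte comes first in memory.
Reassemble most-significant byte first: E9 BB 12 CA → 0xE9BB12CA.
0xE9BB12CA = 3921351370.

3921351370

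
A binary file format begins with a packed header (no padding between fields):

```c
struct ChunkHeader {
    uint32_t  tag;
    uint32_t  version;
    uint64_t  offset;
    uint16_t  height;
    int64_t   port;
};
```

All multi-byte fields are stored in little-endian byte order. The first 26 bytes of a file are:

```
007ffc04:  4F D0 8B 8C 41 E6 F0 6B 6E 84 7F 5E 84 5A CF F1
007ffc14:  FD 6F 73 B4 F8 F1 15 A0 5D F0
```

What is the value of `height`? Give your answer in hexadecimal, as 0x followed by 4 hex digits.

`height` follows `tag` (4 B), `version` (4 B), `offset` (8 B), so it starts at offset 4 + 4 + 8 = 16 and occupies 2 bytes.
Bytes at offsets 16..17: FD 6F.
In little-endian order the low byte comes first in memory.
Reassemble most-significant byte first: 6F FD → 0x6FFD.

0x6FFD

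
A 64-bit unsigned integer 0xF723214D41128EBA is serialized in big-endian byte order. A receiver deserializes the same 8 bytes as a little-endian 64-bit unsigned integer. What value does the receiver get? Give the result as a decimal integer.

Stored big-endian, the bytes at ascending addresses are F7 23 21 4D 41 12 8E BA.
Read back as little-endian, the first byte is least significant, giving 0xBA8E12414D2123F7.
0xBA8E12414D2123F7 = 13442702009423700983.

13442702009423700983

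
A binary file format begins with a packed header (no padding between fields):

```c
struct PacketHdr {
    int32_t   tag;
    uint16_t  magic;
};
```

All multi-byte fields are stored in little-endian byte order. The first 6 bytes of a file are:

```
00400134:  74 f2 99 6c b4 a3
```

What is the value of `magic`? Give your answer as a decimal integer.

41908

`magic` follows `tag` (4 bytes), so it starts at byte offset 4 and occupies 2 bytes.
Bytes at offsets 4..5: B4 A3.
Little-endian: lowest address holds the least-significant byte.
Reassemble most-significant byte first: A3 B4 → 0xA3B4.
0xA3B4 = 41908.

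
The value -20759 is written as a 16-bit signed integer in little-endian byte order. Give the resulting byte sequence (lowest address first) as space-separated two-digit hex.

E9 AE

Two's complement of -20759 in 16 bits: 20759 = 0x5117; invert → 0xAEE8; add 1 → 0xAEE9.
Split into bytes (most-significant first): AE E9.
Little-endian: lowest address holds the least-significant byte.
So at ascending addresses the bytes are E9 AE.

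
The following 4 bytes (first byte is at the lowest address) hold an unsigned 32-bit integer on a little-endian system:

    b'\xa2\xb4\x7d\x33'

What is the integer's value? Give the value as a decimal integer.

In little-endian order the low byte comes first in memory.
Reassemble most-significant byte first: 33 7D B4 A2 → 0x337DB4A2.
0x337DB4A2 = 863876258.

863876258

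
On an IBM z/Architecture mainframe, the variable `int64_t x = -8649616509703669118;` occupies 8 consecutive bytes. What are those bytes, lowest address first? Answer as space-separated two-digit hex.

87 F6 63 9C AF C2 3A 82

Two's complement of -8649616509703669118 in 64 bits: 8649616509703669118 = 0x78099C63503DC57E; invert → 0x87F6639CAFC23A81; add 1 → 0x87F6639CAFC23A82.
Split into bytes (most-significant first): 87 F6 63 9C AF C2 3A 82.
In big-endian order the high byte comes first in memory.
So the memory order matches the most-significant-first order: 87 F6 63 9C AF C2 3A 82.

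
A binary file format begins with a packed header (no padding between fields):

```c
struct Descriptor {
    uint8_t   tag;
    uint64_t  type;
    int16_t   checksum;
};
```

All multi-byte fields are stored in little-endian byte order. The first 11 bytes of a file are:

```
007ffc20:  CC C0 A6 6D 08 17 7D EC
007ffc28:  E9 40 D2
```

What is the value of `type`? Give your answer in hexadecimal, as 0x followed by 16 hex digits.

`type` follows `tag` (1 byte), so it starts at byte offset 1 and occupies 8 bytes.
Bytes at offsets 1..8: C0 A6 6D 08 17 7D EC E9.
In little-endian order the low byte comes first in memory.
Reassemble most-significant byte first: E9 EC 7D 17 08 6D A6 C0 → 0xE9EC7D17086DA6C0.

0xE9EC7D17086DA6C0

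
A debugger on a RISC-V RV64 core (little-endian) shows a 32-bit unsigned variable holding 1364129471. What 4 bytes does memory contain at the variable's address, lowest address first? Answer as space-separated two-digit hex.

BF F6 4E 51

1364129471 in hexadecimal, padded to 32 bits, is 0x514EF6BF.
Split into bytes (most-significant first): 51 4E F6 BF.
Little-endian: lowest address holds the least-significant byte.
So at ascending addresses the bytes are BF F6 4E 51.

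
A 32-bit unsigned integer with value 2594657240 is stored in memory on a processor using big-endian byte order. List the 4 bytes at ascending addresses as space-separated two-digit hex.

9A A7 53 D8

2594657240 in hexadecimal, padded to 32 bits, is 0x9AA753D8.
Split into bytes (most-significant first): 9A A7 53 D8.
Big-endian: lowest address holds the most-significant byte.
So the memory order matches the most-significant-first order: 9A A7 53 D8.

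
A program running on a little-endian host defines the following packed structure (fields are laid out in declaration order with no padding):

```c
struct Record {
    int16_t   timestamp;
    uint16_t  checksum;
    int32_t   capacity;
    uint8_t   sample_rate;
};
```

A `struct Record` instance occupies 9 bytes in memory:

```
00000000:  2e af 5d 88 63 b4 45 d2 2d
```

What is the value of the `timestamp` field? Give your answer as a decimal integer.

`timestamp` is the first field, at byte offset 0, occupying 2 bytes.
Bytes at offsets 0..1: 2E AF.
Little-endian stores the least-significant byte at the lowest address.
Reassemble most-significant byte first: AF 2E → 0xAF2E.
Top bit is set, so as a signed 16-bit value this is 0xAF2E − 2^16 = -20690.

-20690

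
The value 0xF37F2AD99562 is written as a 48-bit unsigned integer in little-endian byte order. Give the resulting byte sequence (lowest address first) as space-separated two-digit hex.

62 95 D9 2A 7F F3

Split into bytes (most-significant first): F3 7F 2A D9 95 62.
Little-endian stores the least-significant byte at the lowest address.
So at ascending addresses the bytes are 62 95 D9 2A 7F F3.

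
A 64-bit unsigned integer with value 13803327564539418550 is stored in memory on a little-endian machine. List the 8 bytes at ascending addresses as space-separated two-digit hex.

13803327564539418550 in hexadecimal, padded to 64 bits, is 0xBF8F45496ABAD7B6.
Split into bytes (most-significant first): BF 8F 45 49 6A BA D7 B6.
In little-endian order the low byte comes first in memory.
So at ascending addresses the bytes are B6 D7 BA 6A 49 45 8F BF.

B6 D7 BA 6A 49 45 8F BF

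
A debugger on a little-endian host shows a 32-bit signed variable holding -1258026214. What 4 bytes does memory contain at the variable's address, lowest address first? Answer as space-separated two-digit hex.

Two's complement of -1258026214 in 32 bits: 1258026214 = 0x4AFBF4E6; invert → 0xB5040B19; add 1 → 0xB5040B1A.
Split into bytes (most-significant first): B5 04 0B 1A.
Little-endian stores the least-significant byte at the lowest address.
So at ascending addresses the bytes are 1A 0B 04 B5.

1A 0B 04 B5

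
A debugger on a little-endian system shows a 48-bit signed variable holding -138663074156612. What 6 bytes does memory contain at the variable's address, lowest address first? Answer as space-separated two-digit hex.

BC AF B8 FC E2 81

Two's complement of -138663074156612 in 48 bits: 138663074156612 = 0x7E1D03475044; invert → 0x81E2FCB8AFBB; add 1 → 0x81E2FCB8AFBC.
Split into bytes (most-significant first): 81 E2 FC B8 AF BC.
Little-endian: lowest address holds the least-significant byte.
So at ascending addresses the bytes are BC AF B8 FC E2 81.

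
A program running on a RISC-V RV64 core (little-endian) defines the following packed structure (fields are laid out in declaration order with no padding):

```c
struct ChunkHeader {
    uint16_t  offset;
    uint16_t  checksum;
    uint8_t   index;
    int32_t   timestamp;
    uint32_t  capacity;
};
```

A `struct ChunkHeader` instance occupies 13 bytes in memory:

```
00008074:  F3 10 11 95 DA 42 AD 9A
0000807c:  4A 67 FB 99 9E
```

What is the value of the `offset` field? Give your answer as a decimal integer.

`offset` is the first field, at byte offset 0, occupying 2 bytes.
Bytes at offsets 0..1: F3 10.
Little-endian stores the least-significant byte at the lowest address.
Reassemble most-significant byte first: 10 F3 → 0x10F3.
0x10F3 = 4339.

4339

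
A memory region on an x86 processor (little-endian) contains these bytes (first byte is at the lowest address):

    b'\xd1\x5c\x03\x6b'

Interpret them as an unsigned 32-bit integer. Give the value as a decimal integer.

Little-endian: lowest address holds the least-significant byte.
Reassemble most-significant byte first: 6B 03 5C D1 → 0x6B035CD1.
0x6B035CD1 = 1795382481.

1795382481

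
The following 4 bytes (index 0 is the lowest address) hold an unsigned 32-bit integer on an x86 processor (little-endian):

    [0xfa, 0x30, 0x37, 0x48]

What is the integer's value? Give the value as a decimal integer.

Little-endian stores the least-significant byte at the lowest address.
Reassemble most-significant byte first: 48 37 30 FA → 0x483730FA.
0x483730FA = 1211576570.

1211576570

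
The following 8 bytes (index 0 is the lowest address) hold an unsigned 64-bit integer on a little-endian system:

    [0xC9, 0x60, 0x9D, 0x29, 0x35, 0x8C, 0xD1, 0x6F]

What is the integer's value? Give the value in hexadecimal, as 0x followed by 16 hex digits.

0x6FD18C35299D60C9

Little-endian stores the least-significant byte at the lowest address.
Reassemble most-significant byte first: 6F D1 8C 35 29 9D 60 C9 → 0x6FD18C35299D60C9.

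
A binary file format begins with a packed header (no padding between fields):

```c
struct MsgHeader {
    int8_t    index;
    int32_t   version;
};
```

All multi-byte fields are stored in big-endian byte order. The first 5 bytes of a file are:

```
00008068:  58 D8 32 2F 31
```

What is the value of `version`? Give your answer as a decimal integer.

-667799759

`version` follows `index` (1 byte), so it starts at byte offset 1 and occupies 4 bytes.
Bytes at offsets 1..4: D8 32 2F 31.
Big-endian: lowest address holds the most-significant byte.
The bytes are already most-significant first: 0xD8322F31.
Top bit is set, so as a signed 32-bit value this is 0xD8322F31 − 2^32 = -667799759.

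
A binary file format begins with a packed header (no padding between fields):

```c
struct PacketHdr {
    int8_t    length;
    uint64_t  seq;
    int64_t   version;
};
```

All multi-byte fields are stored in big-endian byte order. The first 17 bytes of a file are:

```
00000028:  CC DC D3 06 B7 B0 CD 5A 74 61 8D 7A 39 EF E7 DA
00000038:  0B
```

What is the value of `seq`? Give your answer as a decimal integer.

`seq` follows `length` (1 byte), so it starts at byte offset 1 and occupies 8 bytes.
Bytes at offsets 1..8: DC D3 06 B7 B0 CD 5A 74.
Big-endian: lowest address holds the most-significant byte.
The bytes are already most-significant first: 0xDCD306B7B0CD5A74.
0xDCD306B7B0CD5A74 = 15912069294445124212.

15912069294445124212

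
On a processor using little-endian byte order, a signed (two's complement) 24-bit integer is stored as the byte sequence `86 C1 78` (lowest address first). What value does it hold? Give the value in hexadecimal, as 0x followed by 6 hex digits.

Little-endian stores the least-significant byte at the lowest address.
Reassemble most-significant byte first: 78 C1 86 → 0x78C186.

0x78C186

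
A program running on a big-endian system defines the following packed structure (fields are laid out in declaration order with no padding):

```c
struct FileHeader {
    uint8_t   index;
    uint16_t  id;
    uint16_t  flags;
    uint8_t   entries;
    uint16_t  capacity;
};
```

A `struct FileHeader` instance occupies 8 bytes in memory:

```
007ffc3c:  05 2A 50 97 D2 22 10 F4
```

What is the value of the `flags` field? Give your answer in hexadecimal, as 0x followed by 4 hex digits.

`flags` follows `index` (1 B), `id` (2 B), so it starts at offset 1 + 2 = 3 and occupies 2 bytes.
Bytes at offsets 3..4: 97 D2.
In big-endian order the high byte comes first in memory.
The bytes are already most-significant first: 0x97D2.

0x97D2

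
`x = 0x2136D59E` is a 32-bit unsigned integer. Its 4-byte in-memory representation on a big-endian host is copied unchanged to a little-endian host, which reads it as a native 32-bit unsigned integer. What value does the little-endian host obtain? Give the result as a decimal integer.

Stored big-endian, the bytes at ascending addresses are 21 36 D5 9E.
Read back as little-endian, the first byte is least significant, giving 0x9ED53621.
0x9ED53621 = 2664773153.

2664773153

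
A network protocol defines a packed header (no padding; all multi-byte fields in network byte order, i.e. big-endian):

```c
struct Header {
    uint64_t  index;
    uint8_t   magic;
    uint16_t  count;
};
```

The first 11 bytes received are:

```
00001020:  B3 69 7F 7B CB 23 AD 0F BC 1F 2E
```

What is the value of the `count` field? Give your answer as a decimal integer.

7982

`count` follows `index` (8 B), `magic` (1 B), so it starts at offset 8 + 1 = 9 and occupies 2 bytes.
Bytes at offsets 9..10: 1F 2E.
Big-endian: lowest address holds the most-significant byte.
The bytes are already most-significant first: 0x1F2E.
0x1F2E = 7982.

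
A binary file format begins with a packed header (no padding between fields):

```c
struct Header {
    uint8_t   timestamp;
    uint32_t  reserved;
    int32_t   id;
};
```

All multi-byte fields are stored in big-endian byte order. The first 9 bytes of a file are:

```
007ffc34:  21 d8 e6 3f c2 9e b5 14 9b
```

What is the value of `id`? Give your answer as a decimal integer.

`id` follows `timestamp` (1 B), `reserved` (4 B), so it starts at offset 1 + 4 = 5 and occupies 4 bytes.
Bytes at offsets 5..8: 9E B5 14 9B.
Big-endian stores the most-significant byte at the lowest address.
The bytes are already most-significant first: 0x9EB5149B.
Top bit is set, so as a signed 32-bit value this is 0x9EB5149B − 2^32 = -1632299877.

-1632299877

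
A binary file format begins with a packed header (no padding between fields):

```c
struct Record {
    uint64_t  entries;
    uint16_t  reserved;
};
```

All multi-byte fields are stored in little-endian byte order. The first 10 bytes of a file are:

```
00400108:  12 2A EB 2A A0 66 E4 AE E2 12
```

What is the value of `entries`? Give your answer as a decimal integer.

`entries` is the first field, at byte offset 0, occupying 8 bytes.
Bytes at offsets 0..7: 12 2A EB 2A A0 66 E4 AE.
In little-endian order the low byte comes first in memory.
Reassemble most-significant byte first: AE E4 66 A0 2A EB 2A 12 → 0xAEE466A02AEB2A12.
0xAEE466A02AEB2A12 = 12602310495390345746.

12602310495390345746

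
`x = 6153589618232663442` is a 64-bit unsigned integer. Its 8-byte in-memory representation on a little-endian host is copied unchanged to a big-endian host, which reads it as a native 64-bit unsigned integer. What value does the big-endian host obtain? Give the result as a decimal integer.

6153589618232663442 in 64-bit hexadecimal is 0x5565F127984A1D92.
Stored little-endian, the bytes at ascending addresses are 92 1D 4A 98 27 F1 65 55.
Read back as big-endian, the last byte is least significant, giving 0x921D4A9827F16555.
0x921D4A9827F16555 = 10528653521227703637.

10528653521227703637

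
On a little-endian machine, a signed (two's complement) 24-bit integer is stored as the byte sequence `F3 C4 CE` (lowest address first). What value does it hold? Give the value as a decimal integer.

-3226381

In little-endian order the low byte comes first in memory.
Reassemble most-significant byte first: CE C4 F3 → 0xCEC4F3.
Top bit is set, so as a signed 24-bit value this is 0xCEC4F3 − 2^24 = -3226381.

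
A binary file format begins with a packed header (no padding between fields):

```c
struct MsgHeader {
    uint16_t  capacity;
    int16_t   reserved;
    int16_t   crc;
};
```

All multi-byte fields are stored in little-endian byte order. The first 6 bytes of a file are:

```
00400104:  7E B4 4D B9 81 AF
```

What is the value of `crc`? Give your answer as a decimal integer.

-20607

`crc` follows `capacity` (2 B), `reserved` (2 B), so it starts at offset 2 + 2 = 4 and occupies 2 bytes.
Bytes at offsets 4..5: 81 AF.
Little-endian stores the least-significant byte at the lowest address.
Reassemble most-significant byte first: AF 81 → 0xAF81.
Top bit is set, so as a signed 16-bit value this is 0xAF81 − 2^16 = -20607.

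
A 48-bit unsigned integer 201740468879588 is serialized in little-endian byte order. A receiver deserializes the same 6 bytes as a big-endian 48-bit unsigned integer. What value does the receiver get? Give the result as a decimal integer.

201740468879588 in 48-bit hexadecimal is 0xB77B5CFC00E4.
Stored little-endian, the bytes at ascending addresses are E4 00 FC 5C 7B B7.
Read back as big-endian, the last byte is least significant, giving 0xE400FC5C7BB7.
0xE400FC5C7BB7 = 250692885052343.

250692885052343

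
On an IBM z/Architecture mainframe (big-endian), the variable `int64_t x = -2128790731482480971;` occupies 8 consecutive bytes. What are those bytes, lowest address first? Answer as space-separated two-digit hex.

E2 75 04 1B C8 D7 BE B5

Two's complement of -2128790731482480971 in 64 bits: 2128790731482480971 = 0x1D8AFBE43728414B; invert → 0xE275041BC8D7BEB4; add 1 → 0xE275041BC8D7BEB5.
Split into bytes (most-significant first): E2 75 04 1B C8 D7 BE B5.
Big-endian stores the most-significant byte at the lowest address.
So the memory order matches the most-significant-first order: E2 75 04 1B C8 D7 BE B5.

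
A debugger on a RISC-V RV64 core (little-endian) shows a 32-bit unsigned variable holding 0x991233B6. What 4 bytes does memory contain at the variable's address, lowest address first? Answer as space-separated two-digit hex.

B6 33 12 99

Split into bytes (most-significant first): 99 12 33 B6.
Little-endian: lowest address holds the least-significant byte.
So at ascending addresses the bytes are B6 33 12 99.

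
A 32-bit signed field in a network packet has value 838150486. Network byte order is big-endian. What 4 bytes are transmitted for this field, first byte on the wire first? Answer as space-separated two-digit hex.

838150486 in hexadecimal, padded to 32 bits, is 0x31F52956.
Split into bytes (most-significant first): 31 F5 29 56.
In big-endian order the high byte comes first in memory.
So the memory order matches the most-significant-first order: 31 F5 29 56.

31 F5 29 56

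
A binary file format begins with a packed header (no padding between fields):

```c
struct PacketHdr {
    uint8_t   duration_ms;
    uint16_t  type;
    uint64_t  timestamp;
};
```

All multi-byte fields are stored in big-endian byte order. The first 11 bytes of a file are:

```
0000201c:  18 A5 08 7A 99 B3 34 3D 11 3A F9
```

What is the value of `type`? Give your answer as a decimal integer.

42248

`type` follows `duration_ms` (1 byte), so it starts at byte offset 1 and occupies 2 bytes.
Bytes at offsets 1..2: A5 08.
Big-endian stores the most-significant byte at the lowest address.
The bytes are already most-significant first: 0xA508.
0xA508 = 42248.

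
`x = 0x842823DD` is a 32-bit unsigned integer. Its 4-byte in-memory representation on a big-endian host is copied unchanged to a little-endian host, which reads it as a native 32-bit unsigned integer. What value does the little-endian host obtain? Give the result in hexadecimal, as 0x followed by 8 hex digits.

Stored big-endian, the bytes at ascending addresses are 84 28 23 DD.
Read back as little-endian, the first byte is least significant, giving 0xDD232884.

0xDD232884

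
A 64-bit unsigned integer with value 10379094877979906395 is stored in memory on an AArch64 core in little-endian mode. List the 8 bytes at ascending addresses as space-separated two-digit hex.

5B 91 11 FC CC F3 09 90

10379094877979906395 in hexadecimal, padded to 64 bits, is 0x9009F3CCFC11915B.
Split into bytes (most-significant first): 90 09 F3 CC FC 11 91 5B.
Little-endian stores the least-significant byte at the lowest address.
So at ascending addresses the bytes are 5B 91 11 FC CC F3 09 90.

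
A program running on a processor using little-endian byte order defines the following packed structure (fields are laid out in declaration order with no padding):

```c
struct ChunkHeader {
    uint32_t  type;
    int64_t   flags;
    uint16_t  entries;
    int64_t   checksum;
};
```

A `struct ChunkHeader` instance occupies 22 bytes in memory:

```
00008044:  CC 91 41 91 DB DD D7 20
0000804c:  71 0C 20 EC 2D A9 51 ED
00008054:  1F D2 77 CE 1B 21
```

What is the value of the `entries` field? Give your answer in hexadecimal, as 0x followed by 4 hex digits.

`entries` follows `type` (4 B), `flags` (8 B), so it starts at offset 4 + 8 = 12 and occupies 2 bytes.
Bytes at offsets 12..13: 2D A9.
Little-endian: lowest address holds the least-significant byte.
Reassemble most-significant byte first: A9 2D → 0xA92D.

0xA92D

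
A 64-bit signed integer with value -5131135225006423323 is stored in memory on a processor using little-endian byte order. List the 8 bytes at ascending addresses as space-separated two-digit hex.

E5 82 FF E2 B2 8B CA B8

Two's complement of -5131135225006423323 in 64 bits: 5131135225006423323 = 0x4735744D1D007D1B; invert → 0xB8CA8BB2E2FF82E4; add 1 → 0xB8CA8BB2E2FF82E5.
Split into bytes (most-significant first): B8 CA 8B B2 E2 FF 82 E5.
Little-endian stores the least-significant byte at the lowest address.
So at ascending addresses the bytes are E5 82 FF E2 B2 8B CA B8.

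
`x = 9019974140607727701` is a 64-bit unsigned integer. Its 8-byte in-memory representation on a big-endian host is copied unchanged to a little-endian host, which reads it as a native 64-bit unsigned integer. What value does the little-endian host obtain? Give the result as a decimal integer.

9019974140607727701 in 64-bit hexadecimal is 0x7D2D62B0E6220855.
Stored big-endian, the bytes at ascending addresses are 7D 2D 62 B0 E6 22 08 55.
Read back as little-endian, the first byte is least significant, giving 0x550822E6B0622D7D.
0x550822E6B0622D7D = 6127185667234606461.

6127185667234606461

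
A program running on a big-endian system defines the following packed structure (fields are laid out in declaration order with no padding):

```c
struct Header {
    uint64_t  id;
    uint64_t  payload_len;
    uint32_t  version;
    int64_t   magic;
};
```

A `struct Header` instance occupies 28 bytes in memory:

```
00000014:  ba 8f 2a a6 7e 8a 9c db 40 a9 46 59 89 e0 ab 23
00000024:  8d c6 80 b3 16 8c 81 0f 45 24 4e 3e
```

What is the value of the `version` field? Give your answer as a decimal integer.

2378596531

`version` follows `id` (8 B), `payload_len` (8 B), so it starts at offset 8 + 8 = 16 and occupies 4 bytes.
Bytes at offsets 16..19: 8D C6 80 B3.
Big-endian stores the most-significant byte at the lowest address.
The bytes are already most-significant first: 0x8DC680B3.
0x8DC680B3 = 2378596531.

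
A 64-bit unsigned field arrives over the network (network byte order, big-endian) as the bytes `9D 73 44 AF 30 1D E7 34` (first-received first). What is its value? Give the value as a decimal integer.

In big-endian order the high byte comes first in memory.
The bytes are already most-significant first: 0x9D7344AF301DE734.
0x9D7344AF301DE734 = 11345487405493643060.

11345487405493643060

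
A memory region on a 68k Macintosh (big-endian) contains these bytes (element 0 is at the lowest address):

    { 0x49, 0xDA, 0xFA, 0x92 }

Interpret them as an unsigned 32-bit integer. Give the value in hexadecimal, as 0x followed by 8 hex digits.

0x49DAFA92

In big-endian order the high byte comes first in memory.
The bytes are already most-significant first: 0x49DAFA92.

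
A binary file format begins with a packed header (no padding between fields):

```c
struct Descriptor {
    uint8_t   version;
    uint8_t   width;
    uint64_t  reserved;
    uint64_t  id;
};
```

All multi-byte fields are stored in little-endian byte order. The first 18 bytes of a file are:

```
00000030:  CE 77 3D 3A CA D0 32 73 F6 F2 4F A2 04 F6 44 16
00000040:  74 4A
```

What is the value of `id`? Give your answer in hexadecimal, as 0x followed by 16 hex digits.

0x4A741644F604A24F

`id` follows `version` (1 B), `width` (1 B), `reserved` (8 B), so it starts at offset 1 + 1 + 8 = 10 and occupies 8 bytes.
Bytes at offsets 10..17: 4F A2 04 F6 44 16 74 4A.
Little-endian stores the least-significant byte at the lowest address.
Reassemble most-significant byte first: 4A 74 16 44 F6 04 A2 4F → 0x4A741644F604A24F.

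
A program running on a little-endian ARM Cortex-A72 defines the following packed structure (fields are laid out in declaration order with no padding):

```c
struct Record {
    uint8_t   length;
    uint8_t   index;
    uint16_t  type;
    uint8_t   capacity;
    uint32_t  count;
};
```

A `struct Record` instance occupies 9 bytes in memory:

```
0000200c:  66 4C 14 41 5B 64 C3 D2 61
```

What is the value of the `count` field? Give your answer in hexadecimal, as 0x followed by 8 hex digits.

0x61D2C364

`count` follows `length` (1 B), `index` (1 B), `type` (2 B), `capacity` (1 B), so it starts at offset 1 + 1 + 2 + 1 = 5 and occupies 4 bytes.
Bytes at offsets 5..8: 64 C3 D2 61.
Little-endian stores the least-significant byte at the lowest address.
Reassemble most-significant byte first: 61 D2 C3 64 → 0x61D2C364.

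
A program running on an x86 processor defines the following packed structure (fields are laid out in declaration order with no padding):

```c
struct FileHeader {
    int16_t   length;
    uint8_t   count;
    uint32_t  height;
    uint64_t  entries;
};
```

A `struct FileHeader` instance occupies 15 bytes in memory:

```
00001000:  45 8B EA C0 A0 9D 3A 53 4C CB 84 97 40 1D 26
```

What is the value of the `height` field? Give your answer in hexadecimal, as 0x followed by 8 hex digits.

0x3A9DA0C0

`height` follows `length` (2 B), `count` (1 B), so it starts at offset 2 + 1 = 3 and occupies 4 bytes.
Bytes at offsets 3..6: C0 A0 9D 3A.
In little-endian order the low byte comes first in memory.
Reassemble most-significant byte first: 3A 9D A0 C0 → 0x3A9DA0C0.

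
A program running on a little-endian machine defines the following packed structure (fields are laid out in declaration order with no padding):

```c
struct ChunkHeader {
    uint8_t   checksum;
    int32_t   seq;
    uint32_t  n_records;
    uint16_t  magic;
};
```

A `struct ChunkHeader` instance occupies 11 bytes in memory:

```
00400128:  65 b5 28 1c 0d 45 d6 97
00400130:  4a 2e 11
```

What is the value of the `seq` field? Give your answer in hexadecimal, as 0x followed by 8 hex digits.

0x0D1C28B5

`seq` follows `checksum` (1 byte), so it starts at byte offset 1 and occupies 4 bytes.
Bytes at offsets 1..4: B5 28 1C 0D.
Little-endian stores the least-significant byte at the lowest address.
Reassemble most-significant byte first: 0D 1C 28 B5 → 0x0D1C28B5.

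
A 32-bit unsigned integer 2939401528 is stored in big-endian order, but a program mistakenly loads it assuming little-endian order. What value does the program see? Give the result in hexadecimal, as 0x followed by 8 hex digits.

2939401528 in 32-bit hexadecimal is 0xAF33B538.
Stored big-endian, the bytes at ascending addresses are AF 33 B5 38.
Read back as little-endian, the first byte is least significant, giving 0x38B533AF.

0x38B533AF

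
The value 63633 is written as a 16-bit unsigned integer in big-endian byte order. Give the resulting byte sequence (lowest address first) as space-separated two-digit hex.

63633 in hexadecimal, padded to 16 bits, is 0xF891.
Split into bytes (most-significant first): F8 91.
Big-endian: lowest address holds the most-significant byte.
So the memory order matches the most-significant-first order: F8 91.

F8 91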